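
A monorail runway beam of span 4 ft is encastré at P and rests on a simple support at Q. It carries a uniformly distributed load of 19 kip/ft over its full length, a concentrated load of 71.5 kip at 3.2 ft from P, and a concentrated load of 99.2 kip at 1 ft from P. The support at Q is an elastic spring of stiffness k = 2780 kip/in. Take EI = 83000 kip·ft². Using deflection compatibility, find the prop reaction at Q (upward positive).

R_Q = 78.24 kip

Release the roller at Q. Primary structure: cantilever fixed at P.
Downward deflection at the released point Q due to the loads:
  UDL 19: wL⁴/(8EI) = 608/EI
  point load 71.5 at a = 3.2: Pa²(3L − a)/(6EI) = 1074/EI
  point load 99.2 at a = 1: Pa²(3L − a)/(6EI) = 181.9/EI
  δ_0 = 1864/EI
Tip deflection under a unit load at Q: L³/(3EI) = 21.33/EI.
With EI = 83000 kip·ft²: δ_0 = 0.022454 ft and δ_{QQ} = 0.000257 ft/kip.
Compatibility — the spring shortens by R_Q/k under the reaction it provides: δ_0 − R_Q·δ_{QQ} = R_Q/k. With 1/k = 1/(2780×12) ft/kip = 0.00003 ft/kip, R_Q = δ_0 / (δ_{QQ} + 1/k) = 0.022454 / (0.000257 + 0.00003) = 78.24 kip.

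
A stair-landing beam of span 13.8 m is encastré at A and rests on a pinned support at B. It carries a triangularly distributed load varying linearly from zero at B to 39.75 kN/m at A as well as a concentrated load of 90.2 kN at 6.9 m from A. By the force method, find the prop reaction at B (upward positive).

Take the reaction at B as the redundant and release it; the primary structure is a cantilever fixed at A.
Primary-structure tip deflection at B by superposition:
  triangular load, peak 39.75 at the fixed end: w₀L⁴/(30EI) = 48054/EI
  point load 90.2 at a = 6.9: Pa²(3L − a)/(6EI) = 24693/EI
  δ_0 = 72747/EI
Flexibility coefficient — unit upward force at B: δ_{BB} = L³/(3EI) = 876/EI.
The prop prevents deflection at B: R_B = δ_0/δ_{BB} = 72747/876 = 83.04 kN.

R_B = 83.04 kN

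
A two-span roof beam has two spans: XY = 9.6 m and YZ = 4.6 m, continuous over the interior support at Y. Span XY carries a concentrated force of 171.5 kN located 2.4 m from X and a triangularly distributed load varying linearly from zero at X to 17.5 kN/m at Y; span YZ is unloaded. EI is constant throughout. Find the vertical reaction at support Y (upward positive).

Take M_Y as the redundant. Released structure: two simple spans XY and YZ with a hinge at Y.
Discontinuity in slope at Y on the released structure — sum the simple-span end rotations:
  span XY: point load 171.5 at a = 2.4: Pab(L + a)/(6LEI) = 617.4/EI
  span XY: triangular load, peak 17.5: w₀L³/(45EI) = 344.1/EI
  relative rotation θ_0 = (961.5 + 0)/EI = 961.5/EI
A unit hogging moment at Y produces rotation L₁/(3EI) + L₂/(3EI) = 4.733/EI.
Slope continuity at Y: θ_0 = M_Y·4.733/EI, so M_Y = 961.5/4.733 = 203.1 kN·m (hogging).
Span XY, ΣM about X with M_Y applied at Y: R_Y^{XY}·9.6 = 949.2 + 203.1, so R_Y^{XY} = 120 kN and R_X = 255.5 − 120 = 135.5 kN.
Span YZ, ΣM about Z: R_Y^{YZ}·4.6 = 0 + 203.1, so R_Y^{YZ} = 44.16 kN and R_Z = 0 − 44.16 = -44.16 kN.
R_Y = 120 + 44.16 = 164.2 kN.

R_Y = 164.2 kN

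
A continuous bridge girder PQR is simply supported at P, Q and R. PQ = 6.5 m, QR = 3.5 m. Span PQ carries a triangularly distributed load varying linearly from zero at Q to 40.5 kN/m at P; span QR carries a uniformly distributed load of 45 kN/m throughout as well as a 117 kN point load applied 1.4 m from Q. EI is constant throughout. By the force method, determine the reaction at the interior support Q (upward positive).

Release continuity at Q by inserting a hinge; the redundant is the internal moment M_Q. The primary structure is two simply-supported spans PQ and QR.
End slopes at the hinge Q, treating each span as simply supported:
  span PQ: triangular load, peak 40.5: 7w₀L³/(360EI) = 216.3/EI
  span QR: UDL 45: wL³/(24EI) = 80.39/EI
  span QR: point load 117 at a = 1.4: Pab(L + b)/(6LEI) = 91.73/EI
  relative rotation θ_0 = (216.3 + 172.1)/EI = 388.4/EI
A unit hogging moment at Q produces rotation L₁/(3EI) + L₂/(3EI) = 3.333/EI.
Compatibility: M_Q·(L₁+L₂)/(3EI) = θ_0, giving M_Q = 116.5 kN·m (hogging).
Span PQ, ΣM about P with M_Q applied at Q: R_Q^{PQ}·6.5 = 285.2 + 116.5, so R_Q^{PQ} = 61.8 kN and R_P = 131.6 − 61.8 = 69.82 kN.
Span QR, ΣM about R: R_Q^{QR}·3.5 = 521.3 + 116.5, so R_Q^{QR} = 182.2 kN and R_R = 274.5 − 182.2 = 92.26 kN.
R_Q = 61.8 + 182.2 = 244 kN.

R_Q = 244 kN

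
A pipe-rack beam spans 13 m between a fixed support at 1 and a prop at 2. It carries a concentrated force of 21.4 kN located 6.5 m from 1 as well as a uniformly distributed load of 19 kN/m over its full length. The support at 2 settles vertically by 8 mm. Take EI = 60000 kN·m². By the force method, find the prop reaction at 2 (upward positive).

R_2 = 98.66 kN

Take the reaction at 2 as the redundant and release it; the primary structure is a cantilever fixed at 1.
Free-end deflection of the primary structure under the applied loading (downward +):
  point load 21.4 at a = 6.5: Pa²(3L − a)/(6EI) = 4897/EI
  UDL 19: wL⁴/(8EI) = 67832/EI
  δ_0 = 72730/EI
Tip deflection under a unit load at 2: L³/(3EI) = 732.3/EI.
With EI = 60000 kN·m²: δ_0 = 1.2122 m and δ_{22} = 0.012206 m/kN.
Compatibility — the beam at 2 must follow the support down by 0.008 m: δ_0 − R_2·δ_{22} = 0.008, so R_2 = (1.2122 − 0.008)/0.012206 = 98.66 kN.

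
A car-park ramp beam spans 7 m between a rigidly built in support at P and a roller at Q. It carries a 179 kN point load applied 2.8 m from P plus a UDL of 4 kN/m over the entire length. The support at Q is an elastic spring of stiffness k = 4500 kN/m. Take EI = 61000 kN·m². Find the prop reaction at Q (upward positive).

R_Q = 42.67 kN

Choose R_Q as the redundant. The primary structure is the cantilever fixed at P.
Free-end deflection of the primary structure under the applied loading (downward +):
  point load 179 at a = 2.8: Pa²(3L − a)/(6EI) = 4257/EI
  UDL 4: wL⁴/(8EI) = 1200/EI
  δ_0 = 5457/EI
Flexibility coefficient — unit upward force at Q: δ_{QQ} = L³/(3EI) = 114.3/EI.
With EI = 61000 kN·m²: δ_0 = 0.089465 m and δ_{QQ} = 0.001874 m/kN.
Compatibility — the spring shortens by R_Q/k under the reaction it provides: δ_0 − R_Q·δ_{QQ} = R_Q/k. With 1/k = 0.000222 m/kN, R_Q = δ_0 / (δ_{QQ} + 1/k) = 0.089465 / (0.001874 + 0.000222) = 42.67 kN.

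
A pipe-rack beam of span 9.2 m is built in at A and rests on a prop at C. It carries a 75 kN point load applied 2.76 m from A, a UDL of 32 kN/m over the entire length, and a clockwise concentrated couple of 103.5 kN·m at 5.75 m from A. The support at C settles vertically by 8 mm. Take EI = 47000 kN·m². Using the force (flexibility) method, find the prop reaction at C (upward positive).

Choose R_C as the redundant. The primary structure is the cantilever fixed at A.
Downward deflection at the released point C due to the loads:
  point load 75 at a = 2.76: Pa²(3L − a)/(6EI) = 2365/EI
  UDL 32: wL⁴/(8EI) = 28656/EI
  clockwise couple 103.5 at a = 5.75: M₀a(2L − a)/(2EI) = 3764/EI
  δ_0 = 34785/EI
Tip deflection under a unit load at C: L³/(3EI) = 259.6/EI.
With EI = 47000 kN·m²: δ_0 = 0.74011 m and δ_{CC} = 0.005523 m/kN.
Compatibility — the beam at C must follow the support down by 0.008 m: δ_0 − R_C·δ_{CC} = 0.008, so R_C = (0.74011 − 0.008)/0.005523 = 132.6 kN.

R_C = 132.6 kN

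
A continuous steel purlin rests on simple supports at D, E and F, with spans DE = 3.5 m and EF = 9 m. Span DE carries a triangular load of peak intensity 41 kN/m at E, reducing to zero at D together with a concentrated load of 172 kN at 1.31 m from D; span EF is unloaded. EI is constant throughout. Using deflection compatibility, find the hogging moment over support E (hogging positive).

Take M_E as the redundant. Released structure: two simple spans DE and EF with a hinge at E.
Rotations at E on the released spans (each span's end-slope, ×1/EI):
  span DE: triangular load, peak 41: w₀L³/(45EI) = 39.06/EI
  span DE: point load 172 at a = 1.31: Pab(L + a)/(6LEI) = 113/EI
  relative rotation θ_0 = (152.1 + 0)/EI = 152.1/EI
A unit hogging moment at E produces rotation L₁/(3EI) + L₂/(3EI) = 4.167/EI.
Slope continuity at E: θ_0 = M_E·4.167/EI, so M_E = 152.1/4.167 = 36.5 kN·m (hogging).

M_E = 36.5 kN·m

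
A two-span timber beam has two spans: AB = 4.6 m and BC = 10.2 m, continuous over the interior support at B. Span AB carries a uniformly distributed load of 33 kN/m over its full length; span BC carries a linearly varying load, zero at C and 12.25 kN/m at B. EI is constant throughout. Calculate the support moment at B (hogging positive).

M_B = 85.69 kN·m

Take M_B as the redundant. Released structure: two simple spans AB and BC with a hinge at B.
Discontinuity in slope at B on the released structure — sum the simple-span end rotations:
  span AB: UDL 33: wL³/(24EI) = 133.8/EI
  span BC: triangular load, peak 12.25: w₀L³/(45EI) = 288.9/EI
  relative rotation θ_0 = (133.8 + 288.9)/EI = 422.7/EI
A unit hogging moment at B produces rotation L₁/(3EI) + L₂/(3EI) = 4.933/EI.
Compatibility: M_B·(L₁+L₂)/(3EI) = θ_0, giving M_B = 85.69 kN·m (hogging).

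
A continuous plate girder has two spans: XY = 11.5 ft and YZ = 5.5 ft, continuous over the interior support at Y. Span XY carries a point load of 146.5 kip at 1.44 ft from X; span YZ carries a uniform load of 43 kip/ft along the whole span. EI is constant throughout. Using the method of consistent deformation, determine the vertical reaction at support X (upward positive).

R_X = 117.5 kip

Insert a hinge at Y; M_Y is the redundant, and each span becomes simply supported.
Rotations at Y on the released spans (each span's end-slope, ×1/EI):
  span XY: point load 146.5 at a = 1.44: Pab(L + a)/(6LEI) = 398/EI
  span YZ: UDL 43: wL³/(24EI) = 298.1/EI
  relative rotation θ_0 = (398 + 298.1)/EI = 696.1/EI
A unit hogging moment at Y produces rotation L₁/(3EI) + L₂/(3EI) = 5.667/EI.
Slope continuity at Y: θ_0 = M_Y·5.667/EI, so M_Y = 696.1/5.667 = 122.8 kip·ft (hogging).
Span XY, ΣM about X with M_Y applied at Y: R_Y^{XY}·11.5 = 211 + 122.8, so R_Y^{XY} = 29.03 kip and R_X = 146.5 − 29.03 = 117.5 kip.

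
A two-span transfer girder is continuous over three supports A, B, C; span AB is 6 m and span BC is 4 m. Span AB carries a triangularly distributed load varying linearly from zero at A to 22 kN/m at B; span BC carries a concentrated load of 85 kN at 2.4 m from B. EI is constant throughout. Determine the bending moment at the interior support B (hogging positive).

M_B = 54.53 kN·m

Release continuity at B by inserting a hinge; the redundant is the internal moment M_B. The primary structure is two simply-supported spans AB and BC.
Rotations at B on the released spans (each span's end-slope, ×1/EI):
  span AB: triangular load, peak 22: w₀L³/(45EI) = 105.6/EI
  span BC: point load 85 at a = 2.4: Pab(L + b)/(6LEI) = 76.16/EI
  relative rotation θ_0 = (105.6 + 76.16)/EI = 181.8/EI
A unit hogging moment at B produces rotation L₁/(3EI) + L₂/(3EI) = 3.333/EI.
Compatibility: M_B·(L₁+L₂)/(3EI) = θ_0, giving M_B = 54.53 kN·m (hogging).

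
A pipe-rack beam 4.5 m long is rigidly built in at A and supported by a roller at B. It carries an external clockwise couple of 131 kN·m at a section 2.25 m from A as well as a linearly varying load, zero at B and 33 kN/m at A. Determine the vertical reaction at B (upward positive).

Take the reaction at B as the redundant and release it; the primary structure is a cantilever fixed at A.
Downward deflection at the released point B due to the loads:
  clockwise couple 131 at a = 2.25: M₀a(2L − a)/(2EI) = 994.8/EI
  triangular load, peak 33 at the fixed end: w₀L⁴/(30EI) = 451.1/EI
  δ_0 = 1446/EI
Flexibility coefficient — unit upward force at B: δ_{BB} = L³/(3EI) = 30.38/EI.
The prop prevents deflection at B: R_B = δ_0/δ_{BB} = 1446/30.38 = 47.6 kN.

R_B = 47.6 kN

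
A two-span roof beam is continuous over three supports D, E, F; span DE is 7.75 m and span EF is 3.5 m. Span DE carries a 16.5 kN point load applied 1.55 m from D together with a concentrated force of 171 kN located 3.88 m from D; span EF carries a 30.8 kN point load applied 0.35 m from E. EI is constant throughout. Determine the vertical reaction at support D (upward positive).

R_D = 75.03 kN

Insert a hinge at E; M_E is the redundant, and each span becomes simply supported.
Discontinuity in slope at E on the released structure — sum the simple-span end rotations:
  span DE: point load 16.5 at a = 1.55: Pab(L + a)/(6LEI) = 31.71/EI
  span DE: point load 171 at a = 3.88: Pab(L + a)/(6LEI) = 642.2/EI
  span EF: point load 30.8 at a = 0.35: Pab(L + b)/(6LEI) = 10.75/EI
  relative rotation θ_0 = (673.9 + 10.75)/EI = 684.7/EI
A unit hogging moment at E produces rotation L₁/(3EI) + L₂/(3EI) = 3.75/EI.
Compatibility: M_E·(L₁+L₂)/(3EI) = θ_0, giving M_E = 182.6 kN·m (hogging).
Span DE, ΣM about D with M_E applied at E: R_E^{DE}·7.75 = 689.1 + 182.6, so R_E^{DE} = 112.5 kN and R_D = 187.5 − 112.5 = 75.03 kN.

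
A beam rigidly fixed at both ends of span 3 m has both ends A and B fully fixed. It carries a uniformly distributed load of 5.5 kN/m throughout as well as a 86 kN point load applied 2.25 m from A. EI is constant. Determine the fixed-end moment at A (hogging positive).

Release both end moments; the primary structure is a simply-supported span AB with redundants M_A and M_B.
End rotations of the released simple span under the applied load (×1/EI):
  at A: UDL 5.5: wL³/(24EI) = 6.188/EI
  at B: UDL 5.5: wL³/(24EI) = 6.188/EI
  at A: point load 86 at a = 2.25: Pab(L + b)/(6LEI) = 30.23/EI
  at B: point load 86 at a = 2.25: Pab(L + a)/(6LEI) = 42.33/EI
  θ_A0 = 36.42/EI,  θ_B0 = 48.52/EI
Flexibility coefficients: a unit moment at one end gives L/(3EI) there and L/(6EI) at the far end, so f₁₁ = f₂₂ = 1/EI and f₁₂ = f₂₁ = 0.5/EI.
Compatibility — zero rotation at each built-in end:
  1 M_A + 0.5 M_B = 36.42
  0.5 M_A + 1 M_B = 48.52
Solving the pair gives M_A = 16.22 kN·m and M_B = 40.41 kN·m (hogging).

M_A = 16.22 kN·m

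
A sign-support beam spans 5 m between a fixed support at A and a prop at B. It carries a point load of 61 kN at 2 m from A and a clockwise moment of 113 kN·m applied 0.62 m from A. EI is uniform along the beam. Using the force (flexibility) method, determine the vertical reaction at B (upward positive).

R_B = 20.57 kN

Choose R_B as the redundant. The primary structure is the cantilever fixed at A.
Primary-structure tip deflection at B by superposition:
  point load 61 at a = 2: Pa²(3L − a)/(6EI) = 528.7/EI
  clockwise couple 113 at a = 0.62: M₀a(2L − a)/(2EI) = 328.6/EI
  δ_0 = 857.2/EI
Flexibility coefficient — unit upward force at B: δ_{BB} = L³/(3EI) = 41.67/EI.
The prop prevents deflection at B: R_B = δ_0/δ_{BB} = 857.2/41.67 = 20.57 kN.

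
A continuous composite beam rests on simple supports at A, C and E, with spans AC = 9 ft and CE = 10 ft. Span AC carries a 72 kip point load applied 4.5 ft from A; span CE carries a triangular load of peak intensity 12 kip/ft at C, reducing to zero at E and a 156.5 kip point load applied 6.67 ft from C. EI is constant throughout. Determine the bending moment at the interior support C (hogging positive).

Insert a hinge at C; M_C is the redundant, and each span becomes simply supported.
Discontinuity in slope at C on the released structure — sum the simple-span end rotations:
  span AC: point load 72 at a = 4.5: Pab(L + a)/(6LEI) = 364.5/EI
  span CE: triangular load, peak 12: w₀L³/(45EI) = 266.7/EI
  span CE: point load 156.5 at a = 6.67: Pab(L + b)/(6LEI) = 772.3/EI
  relative rotation θ_0 = (364.5 + 1039)/EI = 1403/EI
A unit hogging moment at C produces rotation L₁/(3EI) + L₂/(3EI) = 6.333/EI.
Compatibility: M_C·(L₁+L₂)/(3EI) = θ_0, giving M_C = 221.6 kip·ft (hogging).

M_C = 221.6 kip·ft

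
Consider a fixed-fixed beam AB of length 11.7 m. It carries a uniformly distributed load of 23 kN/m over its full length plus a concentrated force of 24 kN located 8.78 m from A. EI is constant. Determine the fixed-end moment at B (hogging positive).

Take the two fixed-end moments M_A, M_B as redundants; the released structure is the simple span AB.
End rotations of the released simple span under the applied load (×1/EI):
  at A: UDL 23: wL³/(24EI) = 1535/EI
  at B: UDL 23: wL³/(24EI) = 1535/EI
  at A: point load 24 at a = 8.78: Pab(L + b)/(6LEI) = 128.1/EI
  at B: point load 24 at a = 8.78: Pab(L + a)/(6LEI) = 179.5/EI
  θ_A0 = 1663/EI,  θ_B0 = 1714/EI
Flexibility coefficients: a unit moment at one end gives L/(3EI) there and L/(6EI) at the far end, so f₁₁ = f₂₂ = 3.9/EI and f₁₂ = f₂₁ = 1.95/EI.
Compatibility — zero rotation at each built-in end:
  3.9 M_A + 1.95 M_B = 1663
  1.95 M_A + 3.9 M_B = 1714
Solving the pair gives M_A = 275.5 kN·m and M_B = 301.8 kN·m (hogging).

M_B = 301.8 kN·m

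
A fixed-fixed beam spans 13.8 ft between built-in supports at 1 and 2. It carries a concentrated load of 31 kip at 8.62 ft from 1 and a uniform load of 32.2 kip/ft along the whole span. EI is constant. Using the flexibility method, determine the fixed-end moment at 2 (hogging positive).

Take the two fixed-end moments M_1, M_2 as redundants; the released structure is the simple span 12.
On the primary (simply-supported) span, the end slopes from the loading are:
  at 1: point load 31 at a = 8.62: Pab(L + b)/(6LEI) = 317.3/EI
  at 2: point load 31 at a = 8.62: Pab(L + a)/(6LEI) = 374.8/EI
  at 1: UDL 32.2: wL³/(24EI) = 3526/EI
  at 2: UDL 32.2: wL³/(24EI) = 3526/EI
  θ_10 = 3843/EI,  θ_20 = 3901/EI
Flexibility coefficients: a unit moment at one end gives L/(3EI) there and L/(6EI) at the far end, so f₁₁ = f₂₂ = 4.6/EI and f₁₂ = f₂₁ = 2.3/EI.
Compatibility — zero rotation at each built-in end:
  4.6 M_1 + 2.3 M_2 = 3843
  2.3 M_1 + 4.6 M_2 = 3901
Solving the pair gives M_1 = 548.7 kip·ft and M_2 = 573.7 kip·ft (hogging).

M_2 = 573.7 kip·ft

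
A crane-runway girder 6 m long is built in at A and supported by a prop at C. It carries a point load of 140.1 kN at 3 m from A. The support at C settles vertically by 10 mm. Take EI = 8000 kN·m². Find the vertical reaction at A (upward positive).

R_A = 97.43 kN

Choose R_C as the redundant. The primary structure is the cantilever fixed at A.
Primary-structure tip deflection at C by superposition:
  point load 140.1 at a = 3: Pa²(3L − a)/(6EI) = 3152/EI
Tip deflection under a unit load at C: L³/(3EI) = 72/EI.
With EI = 8000 kN·m²: δ_0 = 0.39403 m and δ_{CC} = 0.009 m/kN.
Compatibility — the beam at C must follow the support down by 0.01 m: δ_0 − R_C·δ_{CC} = 0.01, so R_C = (0.39403 − 0.01)/0.009 = 42.67 kN.
Vertical equilibrium: R_A = ΣP − R_C = 140.1 − 42.67 = 97.43 kN.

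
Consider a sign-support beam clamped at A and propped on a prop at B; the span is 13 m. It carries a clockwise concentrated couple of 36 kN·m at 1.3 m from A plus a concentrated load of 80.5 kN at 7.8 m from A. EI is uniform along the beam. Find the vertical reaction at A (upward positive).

R_A = 44.93 kN

Take the reaction at B as the redundant and release it; the primary structure is a cantilever fixed at A.
Primary-structure tip deflection at B by superposition:
  clockwise couple 36 at a = 1.3: M₀a(2L − a)/(2EI) = 578/EI
  point load 80.5 at a = 7.8: Pa²(3L − a)/(6EI) = 25468/EI
  δ_0 = 26046/EI
Tip deflection under a unit load at B: L³/(3EI) = 732.3/EI.
Compatibility at B: δ_0 − R_B·δ_{BB} = 0, so R_B = 26046/732.3 = 35.57 kN.
Vertical equilibrium: R_A = ΣP − R_B = 80.5 − 35.57 = 44.93 kN.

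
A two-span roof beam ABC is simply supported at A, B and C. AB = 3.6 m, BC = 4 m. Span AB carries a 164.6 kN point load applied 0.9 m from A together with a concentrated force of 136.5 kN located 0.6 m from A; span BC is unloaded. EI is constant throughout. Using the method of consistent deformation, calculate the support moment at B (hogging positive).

M_B = 51.75 kN·m

Release continuity at B by inserting a hinge; the redundant is the internal moment M_B. The primary structure is two simply-supported spans AB and BC.
End slopes at the hinge B, treating each span as simply supported:
  span AB: point load 164.6 at a = 0.9: Pab(L + a)/(6LEI) = 83.33/EI
  span AB: point load 136.5 at a = 0.6: Pab(L + a)/(6LEI) = 47.77/EI
  relative rotation θ_0 = (131.1 + 0)/EI = 131.1/EI
A unit hogging moment at B produces rotation L₁/(3EI) + L₂/(3EI) = 2.533/EI.
Slope continuity at B: θ_0 = M_B·2.533/EI, so M_B = 131.1/2.533 = 51.75 kN·m (hogging).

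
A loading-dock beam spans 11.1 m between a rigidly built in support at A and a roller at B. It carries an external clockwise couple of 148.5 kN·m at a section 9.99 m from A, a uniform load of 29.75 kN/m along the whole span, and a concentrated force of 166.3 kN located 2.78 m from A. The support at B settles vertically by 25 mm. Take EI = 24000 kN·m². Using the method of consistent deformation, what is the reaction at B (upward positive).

R_B = 156.7 kN

Remove the prop at B; the released (primary) structure is a cantilever built in at A.
Primary-structure tip deflection at B by superposition:
  clockwise couple 148.5 at a = 9.99: M₀a(2L − a)/(2EI) = 9057/EI
  UDL 29.75: wL⁴/(8EI) = 56453/EI
  point load 166.3 at a = 2.78: Pa²(3L − a)/(6EI) = 6538/EI
  δ_0 = 72048/EI
Tip deflection under a unit load at B: L³/(3EI) = 455.9/EI.
With EI = 24000 kN·m²: δ_0 = 3.002 m and δ_{BB} = 0.018995 m/kN.
Compatibility — the beam at B must follow the support down by 0.025 m: δ_0 − R_B·δ_{BB} = 0.025, so R_B = (3.002 − 0.025)/0.018995 = 156.7 kN.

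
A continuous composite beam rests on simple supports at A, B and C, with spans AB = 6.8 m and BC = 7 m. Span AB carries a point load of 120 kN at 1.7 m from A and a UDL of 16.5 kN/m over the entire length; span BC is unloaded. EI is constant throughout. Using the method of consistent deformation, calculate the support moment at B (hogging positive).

M_B = 94.11 kN·m

Release continuity at B by inserting a hinge; the redundant is the internal moment M_B. The primary structure is two simply-supported spans AB and BC.
Rotations at B on the released spans (each span's end-slope, ×1/EI):
  span AB: point load 120 at a = 1.7: Pab(L + a)/(6LEI) = 216.8/EI
  span AB: UDL 16.5: wL³/(24EI) = 216.2/EI
  relative rotation θ_0 = (432.9 + 0)/EI = 432.9/EI
A unit hogging moment at B produces rotation L₁/(3EI) + L₂/(3EI) = 4.6/EI.
Slope continuity at B: θ_0 = M_B·4.6/EI, so M_B = 432.9/4.6 = 94.11 kN·m (hogging).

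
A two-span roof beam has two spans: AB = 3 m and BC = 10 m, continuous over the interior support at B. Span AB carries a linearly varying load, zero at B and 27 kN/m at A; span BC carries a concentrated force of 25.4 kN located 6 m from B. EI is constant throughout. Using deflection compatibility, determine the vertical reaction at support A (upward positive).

Release continuity at B by inserting a hinge; the redundant is the internal moment M_B. The primary structure is two simply-supported spans AB and BC.
Rotations at B on the released spans (each span's end-slope, ×1/EI):
  span AB: triangular load, peak 27: 7w₀L³/(360EI) = 14.18/EI
  span BC: point load 25.4 at a = 6: Pab(L + b)/(6LEI) = 142.2/EI
  relative rotation θ_0 = (14.18 + 142.2)/EI = 156.4/EI
A unit hogging moment at B produces rotation L₁/(3EI) + L₂/(3EI) = 4.333/EI.
Compatibility: M_B·(L₁+L₂)/(3EI) = θ_0, giving M_B = 36.1 kN·m (hogging).
Span AB, ΣM about A with M_B applied at B: R_B^{AB}·3 = 40.5 + 36.1, so R_B^{AB} = 25.53 kN and R_A = 40.5 − 25.53 = 14.97 kN.

R_A = 14.97 kN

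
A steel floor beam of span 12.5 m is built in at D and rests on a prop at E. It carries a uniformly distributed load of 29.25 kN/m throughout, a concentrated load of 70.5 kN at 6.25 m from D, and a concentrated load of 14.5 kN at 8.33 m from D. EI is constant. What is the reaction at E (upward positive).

Release the roller at E. Primary structure: cantilever fixed at D.
Downward deflection at the released point E due to the loads:
  UDL 29.25: wL⁴/(8EI) = 89264/EI
  point load 70.5 at a = 6.25: Pa²(3L − a)/(6EI) = 14343/EI
  point load 14.5 at a = 8.33: Pa²(3L − a)/(6EI) = 4892/EI
  δ_0 = 108499/EI
Flexibility coefficient — unit upward force at E: δ_{EE} = L³/(3EI) = 651/EI.
The prop prevents deflection at E: R_E = δ_0/δ_{EE} = 108499/651 = 166.7 kN.

R_E = 166.7 kN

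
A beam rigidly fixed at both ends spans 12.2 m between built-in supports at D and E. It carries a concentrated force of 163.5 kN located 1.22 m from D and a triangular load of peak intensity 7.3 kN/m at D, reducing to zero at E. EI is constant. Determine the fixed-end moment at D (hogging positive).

Take the two fixed-end moments M_D, M_E as redundants; the released structure is the simple span DE.
Simple-span end rotations at D and E under the given loads:
  at D: point load 163.5 at a = 1.22: Pab(L + b)/(6LEI) = 693.6/EI
  at E: point load 163.5 at a = 1.22: Pab(L + a)/(6LEI) = 401.5/EI
  at D: triangular load, peak 7.3: w₀L³/(45EI) = 294.6/EI
  at E: triangular load, peak 7.3: 7w₀L³/(360EI) = 257.7/EI
  θ_D0 = 988.1/EI,  θ_E0 = 659.3/EI
Flexibility coefficients: a unit moment at one end gives L/(3EI) there and L/(6EI) at the far end, so f₁₁ = f₂₂ = 4.067/EI and f₁₂ = f₂₁ = 2.033/EI.
Compatibility — zero rotation at each built-in end:
  4.067 M_D + 2.033 M_E = 988.1
  2.033 M_D + 4.067 M_E = 659.3
Solving the pair gives M_D = 215.9 kN·m and M_E = 54.17 kN·m (hogging).

M_D = 215.9 kN·m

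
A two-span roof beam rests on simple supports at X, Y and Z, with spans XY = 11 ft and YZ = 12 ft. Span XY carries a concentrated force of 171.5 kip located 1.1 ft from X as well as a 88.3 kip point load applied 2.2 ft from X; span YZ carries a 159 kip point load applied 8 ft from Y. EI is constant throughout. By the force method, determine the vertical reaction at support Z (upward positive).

R_Z = 86.27 kip

Insert a hinge at Y; M_Y is the redundant, and each span becomes simply supported.
Rotations at Y on the released spans (each span's end-slope, ×1/EI):
  span XY: point load 171.5 at a = 1.1: Pab(L + a)/(6LEI) = 342.4/EI
  span XY: point load 88.3 at a = 2.2: Pab(L + a)/(6LEI) = 341.9/EI
  span YZ: point load 159 at a = 8: Pab(L + b)/(6LEI) = 1131/EI
  relative rotation θ_0 = (684.3 + 1131)/EI = 1815/EI
A unit hogging moment at Y produces rotation L₁/(3EI) + L₂/(3EI) = 7.667/EI.
Slope continuity at Y: θ_0 = M_Y·7.667/EI, so M_Y = 1815/7.667 = 236.7 kip·ft (hogging).
Span YZ, ΣM about Z: R_Y^{YZ}·12 = 636 + 236.7, so R_Y^{YZ} = 72.73 kip and R_Z = 159 − 72.73 = 86.27 kip.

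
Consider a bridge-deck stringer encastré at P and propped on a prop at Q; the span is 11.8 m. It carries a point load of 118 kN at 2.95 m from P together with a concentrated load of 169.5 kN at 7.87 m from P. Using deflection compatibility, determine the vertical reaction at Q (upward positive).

Remove the prop at Q; the released (primary) structure is a cantilever built in at P.
Primary-structure tip deflection at Q by superposition:
  point load 118 at a = 2.95: Pa²(3L − a)/(6EI) = 5554/EI
  point load 169.5 at a = 7.87: Pa²(3L − a)/(6EI) = 48170/EI
  δ_0 = 53724/EI
Tip deflection under a unit load at Q: L³/(3EI) = 547.7/EI.
Compatibility at Q: δ_0 − R_Q·δ_{QQ} = 0, so R_Q = 53724/547.7 = 98.09 kN.

R_Q = 98.09 kN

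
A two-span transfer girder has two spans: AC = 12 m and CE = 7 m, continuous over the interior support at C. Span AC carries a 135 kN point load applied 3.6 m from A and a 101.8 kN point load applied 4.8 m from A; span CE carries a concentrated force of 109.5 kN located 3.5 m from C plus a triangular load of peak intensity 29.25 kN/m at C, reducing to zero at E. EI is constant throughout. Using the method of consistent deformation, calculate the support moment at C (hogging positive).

Release continuity at C by inserting a hinge; the redundant is the internal moment M_C. The primary structure is two simply-supported spans AC and CE.
Discontinuity in slope at C on the released structure — sum the simple-span end rotations:
  span AC: point load 135 at a = 3.6: Pab(L + a)/(6LEI) = 884.5/EI
  span AC: point load 101.8 at a = 4.8: Pab(L + a)/(6LEI) = 820.9/EI
  span CE: point load 109.5 at a = 3.5: Pab(L + b)/(6LEI) = 335.3/EI
  span CE: triangular load, peak 29.25: w₀L³/(45EI) = 222.9/EI
  relative rotation θ_0 = (1705 + 558.3)/EI = 2264/EI
A unit hogging moment at C produces rotation L₁/(3EI) + L₂/(3EI) = 6.333/EI.
Slope continuity at C: θ_0 = M_C·6.333/EI, so M_C = 2264/6.333 = 357.4 kN·m (hogging).

M_C = 357.4 kN·m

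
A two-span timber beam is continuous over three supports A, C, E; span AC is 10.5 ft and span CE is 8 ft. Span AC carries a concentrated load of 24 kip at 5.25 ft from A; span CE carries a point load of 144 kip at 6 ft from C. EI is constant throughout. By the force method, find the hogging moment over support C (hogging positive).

M_C = 85.2 kip·ft

Take M_C as the redundant. Released structure: two simple spans AC and CE with a hinge at C.
End slopes at the hinge C, treating each span as simply supported:
  span AC: point load 24 at a = 5.25: Pab(L + a)/(6LEI) = 165.4/EI
  span CE: point load 144 at a = 6: Pab(L + b)/(6LEI) = 360/EI
  relative rotation θ_0 = (165.4 + 360)/EI = 525.4/EI
A unit hogging moment at C produces rotation L₁/(3EI) + L₂/(3EI) = 6.167/EI.
Compatibility: M_C·(L₁+L₂)/(3EI) = θ_0, giving M_C = 85.2 kip·ft (hogging).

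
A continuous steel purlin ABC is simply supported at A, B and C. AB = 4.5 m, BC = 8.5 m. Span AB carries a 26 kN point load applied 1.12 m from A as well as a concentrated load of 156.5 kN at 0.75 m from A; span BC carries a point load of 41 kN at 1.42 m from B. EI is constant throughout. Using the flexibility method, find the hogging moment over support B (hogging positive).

Insert a hinge at B; M_B is the redundant, and each span becomes simply supported.
End slopes at the hinge B, treating each span as simply supported:
  span AB: point load 26 at a = 1.12: Pab(L + a)/(6LEI) = 20.49/EI
  span AB: point load 156.5 at a = 0.75: Pab(L + a)/(6LEI) = 85.59/EI
  span BC: point load 41 at a = 1.42: Pab(L + b)/(6LEI) = 125.9/EI
  relative rotation θ_0 = (106.1 + 125.9)/EI = 232/EI
A unit hogging moment at B produces rotation L₁/(3EI) + L₂/(3EI) = 4.333/EI.
Slope continuity at B: θ_0 = M_B·4.333/EI, so M_B = 232/4.333 = 53.54 kN·m (hogging).

M_B = 53.54 kN·m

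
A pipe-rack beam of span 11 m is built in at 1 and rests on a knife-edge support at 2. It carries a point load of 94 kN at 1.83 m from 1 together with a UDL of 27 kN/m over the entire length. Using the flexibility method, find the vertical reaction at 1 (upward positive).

Take the reaction at 2 as the redundant and release it; the primary structure is a cantilever fixed at 1.
Deflection at 2 on the released cantilever, summing each load's contribution:
  point load 94 at a = 1.83: Pa²(3L − a)/(6EI) = 1635/EI
  UDL 27: wL⁴/(8EI) = 49413/EI
  δ_0 = 51049/EI
Flexibility coefficient — unit upward force at 2: δ_{22} = L³/(3EI) = 443.7/EI.
The prop prevents deflection at 2: R_2 = δ_0/δ_{22} = 51049/443.7 = 115.1 kN.
Vertical equilibrium: R_1 = ΣP − R_2 = 391 − 115.1 = 275.9 kN.

R_1 = 275.9 kN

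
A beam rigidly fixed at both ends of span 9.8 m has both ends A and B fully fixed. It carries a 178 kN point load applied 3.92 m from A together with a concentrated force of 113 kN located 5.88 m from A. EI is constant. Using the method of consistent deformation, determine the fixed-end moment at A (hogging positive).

Release both end moments; the primary structure is a simply-supported span AB with redundants M_A and M_B.
On the primary (simply-supported) span, the end slopes from the loading are:
  at A: point load 178 at a = 3.92: Pab(L + b)/(6LEI) = 1094/EI
  at B: point load 178 at a = 3.92: Pab(L + a)/(6LEI) = 957.3/EI
  at A: point load 113 at a = 5.88: Pab(L + b)/(6LEI) = 607.7/EI
  at B: point load 113 at a = 5.88: Pab(L + a)/(6LEI) = 694.6/EI
  θ_A0 = 1702/EI,  θ_B0 = 1652/EI
Flexibility coefficients: a unit moment at one end gives L/(3EI) there and L/(6EI) at the far end, so f₁₁ = f₂₂ = 3.267/EI and f₁₂ = f₂₁ = 1.633/EI.
Compatibility — zero rotation at each built-in end:
  3.267 M_A + 1.633 M_B = 1702
  1.633 M_A + 3.267 M_B = 1652
Solving the pair gives M_A = 357.5 kN·m and M_B = 326.9 kN·m (hogging).

M_A = 357.5 kN·m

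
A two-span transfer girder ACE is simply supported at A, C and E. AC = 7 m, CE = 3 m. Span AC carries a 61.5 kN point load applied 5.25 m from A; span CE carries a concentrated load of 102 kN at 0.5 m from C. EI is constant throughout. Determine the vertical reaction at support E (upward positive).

Insert a hinge at C; M_C is the redundant, and each span becomes simply supported.
Discontinuity in slope at C on the released structure — sum the simple-span end rotations:
  span AC: point load 61.5 at a = 5.25: Pab(L + a)/(6LEI) = 164.8/EI
  span CE: point load 102 at a = 0.5: Pab(L + b)/(6LEI) = 38.96/EI
  relative rotation θ_0 = (164.8 + 38.96)/EI = 203.8/EI
A unit hogging moment at C produces rotation L₁/(3EI) + L₂/(3EI) = 3.333/EI.
Slope continuity at C: θ_0 = M_C·3.333/EI, so M_C = 203.8/3.333 = 61.13 kN·m (hogging).
Span CE, ΣM about E: R_C^{CE}·3 = 255 + 61.13, so R_C^{CE} = 105.4 kN and R_E = 102 − 105.4 = -3.376 kN.

R_E = -3.376 kN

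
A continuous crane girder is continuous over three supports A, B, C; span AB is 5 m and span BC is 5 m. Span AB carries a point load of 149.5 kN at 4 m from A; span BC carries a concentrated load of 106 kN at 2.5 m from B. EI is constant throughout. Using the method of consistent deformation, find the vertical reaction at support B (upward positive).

Insert a hinge at B; M_B is the redundant, and each span becomes simply supported.
Rotations at B on the released spans (each span's end-slope, ×1/EI):
  span AB: point load 149.5 at a = 4: Pab(L + a)/(6LEI) = 179.4/EI
  span BC: point load 106 at a = 2.5: Pab(L + b)/(6LEI) = 165.6/EI
  relative rotation θ_0 = (179.4 + 165.6)/EI = 345/EI
A unit hogging moment at B produces rotation L₁/(3EI) + L₂/(3EI) = 3.333/EI.
Compatibility: M_B·(L₁+L₂)/(3EI) = θ_0, giving M_B = 103.5 kN·m (hogging).
Span AB, ΣM about A with M_B applied at B: R_B^{AB}·5 = 598 + 103.5, so R_B^{AB} = 140.3 kN and R_A = 149.5 − 140.3 = 9.198 kN.
Span BC, ΣM about C: R_B^{BC}·5 = 265 + 103.5, so R_B^{BC} = 73.7 kN and R_C = 106 − 73.7 = 32.3 kN.
R_B = 140.3 + 73.7 = 214 kN.

R_B = 214 kN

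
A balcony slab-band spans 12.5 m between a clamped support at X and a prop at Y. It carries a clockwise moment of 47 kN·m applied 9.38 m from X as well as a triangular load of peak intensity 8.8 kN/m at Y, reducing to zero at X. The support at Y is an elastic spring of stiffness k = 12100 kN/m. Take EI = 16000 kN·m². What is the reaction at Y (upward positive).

Release the roller at Y. Primary structure: cantilever fixed at X.
Downward deflection at the released point Y due to the loads:
  clockwise couple 47 at a = 9.38: M₀a(2L − a)/(2EI) = 3443/EI
  triangular load, peak 8.8 at the free end: 11w₀L⁴/(120EI) = 19694/EI
  δ_0 = 23137/EI
Tip deflection under a unit load at Y: L³/(3EI) = 651/EI.
With EI = 16000 kN·m²: δ_0 = 1.4461 m and δ_{YY} = 0.04069 m/kN.
Compatibility — the spring shortens by R_Y/k under the reaction it provides: δ_0 − R_Y·δ_{YY} = R_Y/k. With 1/k = 0.000083 m/kN, R_Y = δ_0 / (δ_{YY} + 1/k) = 1.4461 / (0.04069 + 0.000083) = 35.47 kN.

R_Y = 35.47 kN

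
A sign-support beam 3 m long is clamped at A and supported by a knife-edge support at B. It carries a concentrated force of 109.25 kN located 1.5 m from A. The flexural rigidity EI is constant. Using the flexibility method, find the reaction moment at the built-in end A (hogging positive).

Take the reaction at B as the redundant and release it; the primary structure is a cantilever fixed at A.
Downward deflection at the released point B due to the loads:
  point load 109.25 at a = 1.5: Pa²(3L − a)/(6EI) = 307.3/EI
Tip deflection under a unit load at B: L³/(3EI) = 9/EI.
Compatibility at B: δ_0 − R_B·δ_{BB} = 0, so R_B = 307.3/9 = 34.14 kN.
Moment equilibrium about A: M_A = Σ(load moments about A) − R_B·L = 163.9 − 34.14×3 = 61.45 kN·m.

M_A = 61.45 kN·m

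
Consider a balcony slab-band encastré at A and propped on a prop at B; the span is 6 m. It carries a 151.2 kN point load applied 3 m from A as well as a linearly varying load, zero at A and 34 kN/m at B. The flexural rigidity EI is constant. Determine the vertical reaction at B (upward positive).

R_B = 103.3 kN

Take the reaction at B as the redundant and release it; the primary structure is a cantilever fixed at A.
Downward deflection at the released point B due to the loads:
  point load 151.2 at a = 3: Pa²(3L − a)/(6EI) = 3402/EI
  triangular load, peak 34 at the free end: 11w₀L⁴/(120EI) = 4039/EI
  δ_0 = 7441/EI
Flexibility coefficient — unit upward force at B: δ_{BB} = L³/(3EI) = 72/EI.
Compatibility at B: δ_0 − R_B·δ_{BB} = 0, so R_B = 7441/72 = 103.3 kN.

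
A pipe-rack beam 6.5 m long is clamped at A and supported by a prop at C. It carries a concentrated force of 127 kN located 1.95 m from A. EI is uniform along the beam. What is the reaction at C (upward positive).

R_C = 15.43 kN

Remove the prop at C; the released (primary) structure is a cantilever built in at A.
Primary-structure tip deflection at C by superposition:
  point load 127 at a = 1.95: Pa²(3L − a)/(6EI) = 1413/EI
Flexibility coefficient — unit upward force at C: δ_{CC} = L³/(3EI) = 91.54/EI.
The prop prevents deflection at C: R_C = δ_0/δ_{CC} = 1413/91.54 = 15.43 kN.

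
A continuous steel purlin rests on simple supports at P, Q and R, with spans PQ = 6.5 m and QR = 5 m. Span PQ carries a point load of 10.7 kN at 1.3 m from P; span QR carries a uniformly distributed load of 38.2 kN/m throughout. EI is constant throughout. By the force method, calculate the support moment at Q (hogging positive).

Insert a hinge at Q; M_Q is the redundant, and each span becomes simply supported.
Discontinuity in slope at Q on the released structure — sum the simple-span end rotations:
  span PQ: point load 10.7 at a = 1.3: Pab(L + a)/(6LEI) = 14.47/EI
  span QR: UDL 38.2: wL³/(24EI) = 199/EI
  relative rotation θ_0 = (14.47 + 199)/EI = 213.4/EI
A unit hogging moment at Q produces rotation L₁/(3EI) + L₂/(3EI) = 3.833/EI.
Slope continuity at Q: θ_0 = M_Q·3.833/EI, so M_Q = 213.4/3.833 = 55.68 kN·m (hogging).

M_Q = 55.68 kN·m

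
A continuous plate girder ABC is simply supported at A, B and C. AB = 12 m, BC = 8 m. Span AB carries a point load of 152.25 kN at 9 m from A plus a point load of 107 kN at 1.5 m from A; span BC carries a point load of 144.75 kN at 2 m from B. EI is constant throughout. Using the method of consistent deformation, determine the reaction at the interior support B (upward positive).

Take M_B as the redundant. Released structure: two simple spans AB and BC with a hinge at B.
Discontinuity in slope at B on the released structure — sum the simple-span end rotations:
  span AB: point load 152.25 at a = 9: Pab(L + a)/(6LEI) = 1199/EI
  span AB: point load 107 at a = 1.5: Pab(L + a)/(6LEI) = 316/EI
  span BC: point load 144.75 at a = 2: Pab(L + b)/(6LEI) = 506.6/EI
  relative rotation θ_0 = (1515 + 506.6)/EI = 2022/EI
A unit hogging moment at B produces rotation L₁/(3EI) + L₂/(3EI) = 6.667/EI.
Compatibility: M_B·(L₁+L₂)/(3EI) = θ_0, giving M_B = 303.2 kN·m (hogging).
Span AB, ΣM about A with M_B applied at B: R_B^{AB}·12 = 1531 + 303.2, so R_B^{AB} = 152.8 kN and R_A = 259.2 − 152.8 = 106.4 kN.
Span BC, ΣM about C: R_B^{BC}·8 = 868.5 + 303.2, so R_B^{BC} = 146.5 kN and R_C = 144.8 − 146.5 = -1.717 kN.
R_B = 152.8 + 146.5 = 299.3 kN.

R_B = 299.3 kN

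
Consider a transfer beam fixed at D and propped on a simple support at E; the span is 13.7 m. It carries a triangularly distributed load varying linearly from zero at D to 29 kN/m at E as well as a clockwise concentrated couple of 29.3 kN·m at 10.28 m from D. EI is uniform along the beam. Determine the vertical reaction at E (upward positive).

Choose R_E as the redundant. The primary structure is the cantilever fixed at D.
Free-end deflection of the primary structure under the applied loading (downward +):
  triangular load, peak 29 at the free end: 11w₀L⁴/(120EI) = 93647/EI
  clockwise couple 29.3 at a = 10.28: M₀a(2L − a)/(2EI) = 2578/EI
  δ_0 = 96225/EI
Flexibility coefficient — unit upward force at E: δ_{EE} = L³/(3EI) = 857.1/EI.
Compatibility at E: δ_0 − R_E·δ_{EE} = 0, so R_E = 96225/857.1 = 112.3 kN.

R_E = 112.3 kN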